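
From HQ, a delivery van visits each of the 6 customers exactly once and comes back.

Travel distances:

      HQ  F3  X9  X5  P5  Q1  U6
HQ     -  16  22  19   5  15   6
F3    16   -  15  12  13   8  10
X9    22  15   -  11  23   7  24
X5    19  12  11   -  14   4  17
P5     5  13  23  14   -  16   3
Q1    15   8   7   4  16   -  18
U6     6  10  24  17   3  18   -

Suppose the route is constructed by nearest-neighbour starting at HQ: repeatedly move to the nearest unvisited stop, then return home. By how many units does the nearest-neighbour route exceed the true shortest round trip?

From HQ: P5=5, U6=6, Q1=15, F3=16, X5=19, X9=22 → choose P5 (5).
From P5: U6=3, F3=13, X5=14, Q1=16, X9=23 → choose U6 (3).
From U6: F3=10, X5=17, Q1=18, X9=24 → choose F3 (10).
From F3: Q1=8, X5=12, X9=15 → choose Q1 (8).
From Q1: X5=4, X9=7 → choose X5 (4).
From X5: X9=11 → choose X9 (11).
NN route HQ → P5 → U6 → F3 → Q1 → X5 → X9 → HQ costs 63.
Optimal: HQ → P5 → X5 → X9 → Q1 → F3 → U6 → HQ costs 61 (by enumerating all 360 distinct tours).
Excess = 63 − 61 = 2.

2 longer than the optimal tour.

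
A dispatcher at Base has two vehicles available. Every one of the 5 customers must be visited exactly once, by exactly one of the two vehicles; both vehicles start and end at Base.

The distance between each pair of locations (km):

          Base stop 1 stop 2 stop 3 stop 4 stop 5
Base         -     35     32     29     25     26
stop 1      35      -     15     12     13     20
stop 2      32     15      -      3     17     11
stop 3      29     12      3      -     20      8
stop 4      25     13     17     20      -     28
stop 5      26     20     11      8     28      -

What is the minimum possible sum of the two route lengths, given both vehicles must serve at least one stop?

Check every non-empty split of the stops between the two vehicles; for each half take its own optimal tour:
  {stop 1} + {stop 2, stop 3, stop 4, stop 5}: 70 + 79 = 149
  {stop 2} + {stop 1, stop 3, stop 4, stop 5}: 64 + 84 = 148
  {stop 1, stop 2} + {stop 3, stop 4, stop 5}: 82 + 79 = 161
  {stop 3} + {stop 1, stop 2, stop 4, stop 5}: 58 + 90 = 148
  {stop 1, stop 3} + {stop 2, stop 4, stop 5}: 76 + 79 = 155
  {stop 2, stop 3} + {stop 1, stop 4, stop 5}: 64 + 84 = 148
  … (15 splits in total)
  {stop 4} + {stop 1, stop 2, stop 3, stop 5}: 50 + 87 = 137  ← best
Best: vehicle 1 Base → stop 4 → Base = 50; vehicle 2 Base → stop 1 → stop 2 → stop 3 → stop 5 → Base = 87; combined 137.

137 km — the smallest possible combined total.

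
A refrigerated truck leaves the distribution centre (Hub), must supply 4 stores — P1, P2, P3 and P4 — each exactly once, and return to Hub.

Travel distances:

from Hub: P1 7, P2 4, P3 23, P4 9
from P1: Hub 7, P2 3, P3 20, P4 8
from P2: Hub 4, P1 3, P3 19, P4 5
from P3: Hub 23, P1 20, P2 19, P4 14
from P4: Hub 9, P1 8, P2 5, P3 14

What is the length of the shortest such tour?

Shortest round trip = 50.

Hub → P1 → P2 → P3 → P4 → Hub: 7+3+19+14+9 = 52
Hub → P1 → P2 → P4 → P3 → Hub: 7+3+5+14+23 = 52
Hub → P1 → P3 → P2 → P4 → Hub: 7+20+19+5+9 = 60
Hub → P1 → P3 → P4 → P2 → Hub: 7+20+14+5+4 = 50
Hub → P1 → P4 → P2 → P3 → Hub: 7+8+5+19+23 = 62
Hub → P1 → P4 → P3 → P2 → Hub: 7+8+14+19+4 = 52
Hub → P2 → P1 → P3 → P4 → Hub: 4+3+20+14+9 = 50
Hub → P2 → P1 → P4 → P3 → Hub: 4+3+8+14+23 = 52
Hub → P2 → P3 → P1 → P4 → Hub: 4+19+20+8+9 = 60
Hub → P2 → P4 → P1 → P3 → Hub: 4+5+8+20+23 = 60
Hub → P3 → P1 → P2 → P4 → Hub: 23+20+3+5+9 = 60
Hub → P3 → P2 → P1 → P4 → Hub: 23+19+3+8+9 = 62
The minimum is 50.
One optimal route: Hub → P1 → P3 → P4 → P2 → Hub (or its reverse).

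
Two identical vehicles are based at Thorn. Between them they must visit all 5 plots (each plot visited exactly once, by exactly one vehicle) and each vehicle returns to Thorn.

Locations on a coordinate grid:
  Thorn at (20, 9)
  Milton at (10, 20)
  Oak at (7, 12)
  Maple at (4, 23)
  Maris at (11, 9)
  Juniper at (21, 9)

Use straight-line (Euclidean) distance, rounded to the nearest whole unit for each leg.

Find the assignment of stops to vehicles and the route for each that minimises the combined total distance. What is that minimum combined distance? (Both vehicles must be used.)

Check every non-empty split of the stops between the two vehicles; for each half take its own optimal tour:
  {Milton} + {Oak, Maple, Maris, Juniper}: 30 + 48 = 78
  {Oak} + {Milton, Maple, Maris, Juniper}: 26 + 49 = 75
  {Milton, Oak} + {Maple, Maris, Juniper}: 37 + 48 = 85
  {Maple} + {Milton, Oak, Maris, Juniper}: 42 + 40 = 82
  {Milton, Maple} + {Oak, Maris, Juniper}: 43 + 29 = 72
  {Oak, Maple} + {Milton, Maris, Juniper}: 45 + 37 = 82
  … (15 splits in total)
  {Milton, Oak, Maple, Maris} + {Juniper}: 47 + 2 = 49  ← best
Best: vehicle 1 Thorn → Milton → Maple → Oak → Maris → Thorn = 47; vehicle 2 Thorn → Juniper → Thorn = 2; combined 49.

49 — the smallest possible combined total.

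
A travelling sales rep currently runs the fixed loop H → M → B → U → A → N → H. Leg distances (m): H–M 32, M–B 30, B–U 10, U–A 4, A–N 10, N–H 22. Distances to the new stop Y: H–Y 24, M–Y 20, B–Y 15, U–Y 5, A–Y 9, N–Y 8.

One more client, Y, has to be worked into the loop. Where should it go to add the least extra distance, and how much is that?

+5 m — insert Y between M and B.

Insertion cost between consecutive stops i–j is d(i,Y) + d(Y,j) − d(i,j):
  between H and M: 24 + 20 − 32 = 12
  between M and B: 20 + 15 − 30 = 5
  between B and U: 15 + 5 − 10 = 10
  between U and A: 5 + 9 − 4 = 10
  between A and N: 9 + 8 − 10 = 7
  between N and H: 8 + 24 − 22 = 10
Cheapest insertion is between M and B, adding 5.
New total = 108 + 5 = 113.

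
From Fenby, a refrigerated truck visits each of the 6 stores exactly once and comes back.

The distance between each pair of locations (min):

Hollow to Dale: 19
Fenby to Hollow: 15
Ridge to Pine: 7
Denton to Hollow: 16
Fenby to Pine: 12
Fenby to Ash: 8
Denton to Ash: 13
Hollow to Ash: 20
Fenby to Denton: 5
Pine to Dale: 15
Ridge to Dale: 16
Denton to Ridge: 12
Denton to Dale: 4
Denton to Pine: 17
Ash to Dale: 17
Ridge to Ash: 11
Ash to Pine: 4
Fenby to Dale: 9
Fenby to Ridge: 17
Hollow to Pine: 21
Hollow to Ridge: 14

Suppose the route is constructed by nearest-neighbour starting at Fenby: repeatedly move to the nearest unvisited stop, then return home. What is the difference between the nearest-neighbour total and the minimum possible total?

Excess over optimum: 7 min.

From Fenby: Denton=5, Ash=8, Dale=9, Pine=12, Hollow=15, Ridge=17 → choose Denton (5).
From Denton: Dale=4, Ridge=12, Ash=13, Hollow=16, Pine=17 → choose Dale (4).
From Dale: Pine=15, Ridge=16, Ash=17, Hollow=19 → choose Pine (15).
From Pine: Ash=4, Ridge=7, Hollow=21 → choose Ash (4).
From Ash: Ridge=11, Hollow=20 → choose Ridge (11).
From Ridge: Hollow=14 → choose Hollow (14).
NN route Fenby → Denton → Dale → Pine → Ash → Ridge → Hollow → Fenby costs 68.
Optimal: Fenby → Denton → Dale → Hollow → Ridge → Pine → Ash → Fenby costs 61 (by enumerating all 360 distinct tours).
Excess = 68 − 61 = 7.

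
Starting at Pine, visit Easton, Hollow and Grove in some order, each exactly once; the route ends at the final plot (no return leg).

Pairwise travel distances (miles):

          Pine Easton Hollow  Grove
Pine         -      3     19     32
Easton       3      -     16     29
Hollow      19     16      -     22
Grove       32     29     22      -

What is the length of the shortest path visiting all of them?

Shortest open route: 41 miles.

There are 3! = 6 possible orderings.
Pine - Easton - Hollow - Grove: 3+16+22 = 41
Pine - Easton - Grove - Hollow: 3+29+22 = 54
Pine - Hollow - Easton - Grove: 19+16+29 = 64
Pine - Hollow - Grove - Easton: 19+22+29 = 70
Pine - Grove - Easton - Hollow: 32+29+16 = 77
Pine - Grove - Hollow - Easton: 32+22+16 = 70
The minimum is 41.
One shortest path: Pine → Easton → Hollow → Grove.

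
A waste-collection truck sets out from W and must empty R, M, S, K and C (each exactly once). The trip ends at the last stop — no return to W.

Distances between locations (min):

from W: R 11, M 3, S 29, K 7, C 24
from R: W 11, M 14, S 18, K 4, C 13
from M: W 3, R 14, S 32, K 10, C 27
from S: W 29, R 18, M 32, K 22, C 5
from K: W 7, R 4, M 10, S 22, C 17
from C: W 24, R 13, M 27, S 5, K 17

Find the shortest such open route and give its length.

There are 5! = 120 possible orderings.
W - R - M - S - K - C: 11+14+32+22+17 = 96
W - R - M - S - C - K: 11+14+32+5+17 = 79
W - R - M - K - S - C: 11+14+10+22+5 = 62
W - R - M - K - C - S: 11+14+10+17+5 = 57
W - R - M - C - S - K: 11+14+27+5+22 = 79
W - R - M - C - K - S: 11+14+27+17+22 = 91
W - R - S - M - K - C: 11+18+32+10+17 = 88
W - R - S - M - C - K: 11+18+32+27+17 = 105
W - R - S - K - M - C: 11+18+22+10+27 = 88
W - R - S - K - C - M: 11+18+22+17+27 = 95
W - R - S - C - M - K: 11+18+5+27+10 = 71
W - R - S - C - K - M: 11+18+5+17+10 = 61
W - R - K - M - S - C: 11+4+10+32+5 = 62
W - R - K - M - C - S: 11+4+10+27+5 = 57
… (106 more)
W - M - K - R - C - S: 3+10+4+13+5 = 35  ← best
The minimum is 35.
One shortest path: W → M → K → R → C → S.

35 min — the minimum one-way total.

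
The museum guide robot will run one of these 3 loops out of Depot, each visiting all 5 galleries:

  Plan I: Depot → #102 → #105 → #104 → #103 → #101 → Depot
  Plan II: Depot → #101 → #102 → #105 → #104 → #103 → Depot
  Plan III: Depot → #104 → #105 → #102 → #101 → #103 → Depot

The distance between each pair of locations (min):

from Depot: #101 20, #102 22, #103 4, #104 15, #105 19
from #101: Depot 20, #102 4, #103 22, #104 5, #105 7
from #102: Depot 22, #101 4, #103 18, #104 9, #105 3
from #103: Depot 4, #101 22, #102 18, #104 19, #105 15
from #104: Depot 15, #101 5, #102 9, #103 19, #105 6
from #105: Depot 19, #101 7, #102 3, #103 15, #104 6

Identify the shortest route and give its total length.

Plan I: 22 + 3 + 6 + 19 + 22 + 20 = 92
Plan II: 20 + 4 + 3 + 6 + 19 + 4 = 56
Plan III: 15 + 6 + 3 + 4 + 22 + 4 = 54

Shortest is Plan III, total 54 min.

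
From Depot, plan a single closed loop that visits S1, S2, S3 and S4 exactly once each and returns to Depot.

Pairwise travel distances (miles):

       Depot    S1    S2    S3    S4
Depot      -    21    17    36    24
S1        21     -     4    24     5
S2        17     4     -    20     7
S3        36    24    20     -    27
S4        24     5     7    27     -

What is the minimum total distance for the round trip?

Shortest round trip = 89 miles.

With 4 stops there are 4!/2 = 12 distinct round trips (a route and its reverse cost the same).
Depot→S1→S2→S3→S4→Depot: 21+4+20+27+24 = 96
Depot→S1→S2→S4→S3→Depot: 21+4+7+27+36 = 95
Depot→S1→S3→S2→S4→Depot: 21+24+20+7+24 = 96
Depot→S1→S3→S4→S2→Depot: 21+24+27+7+17 = 96
Depot→S1→S4→S2→S3→Depot: 21+5+7+20+36 = 89
Depot→S1→S4→S3→S2→Depot: 21+5+27+20+17 = 90
Depot→S2→S1→S3→S4→Depot: 17+4+24+27+24 = 96
Depot→S2→S1→S4→S3→Depot: 17+4+5+27+36 = 89
Depot→S2→S3→S1→S4→Depot: 17+20+24+5+24 = 90
Depot→S2→S4→S1→S3→Depot: 17+7+5+24+36 = 89
Depot→S3→S1→S2→S4→Depot: 36+24+4+7+24 = 95
Depot→S3→S2→S1→S4→Depot: 36+20+4+5+24 = 89
The minimum is 89.
One optimal route: Depot → S1 → S4 → S2 → S3 → Depot (or its reverse).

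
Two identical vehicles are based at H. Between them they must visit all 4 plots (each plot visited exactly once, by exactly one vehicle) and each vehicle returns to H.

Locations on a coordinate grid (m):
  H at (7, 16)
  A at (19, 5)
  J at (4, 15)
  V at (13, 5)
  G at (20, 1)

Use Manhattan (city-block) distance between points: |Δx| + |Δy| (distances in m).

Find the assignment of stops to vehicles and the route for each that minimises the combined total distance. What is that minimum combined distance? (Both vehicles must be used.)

There are 2^3 − 1 = 7 ways to divide the 4 stops into two non-empty groups. For each, the best each vehicle can do is its own shortest tour through its group:
  {A} + {J, V, G}: 46 + 62 = 108
  {J} + {A, V, G}: 8 + 56 = 64
  {A, J} + {V, G}: 52 + 56 = 108
  {V} + {A, J, G}: 34 + 62 = 96
  {A, V} + {J, G}: 46 + 62 = 108
  {J, V} + {A, G}: 40 + 56 = 96
  … (7 splits in total)
Best: vehicle 1 H → J → H = 8; vehicle 2 H → A → G → V → H = 56; combined 64.

64 m — the smallest possible combined total.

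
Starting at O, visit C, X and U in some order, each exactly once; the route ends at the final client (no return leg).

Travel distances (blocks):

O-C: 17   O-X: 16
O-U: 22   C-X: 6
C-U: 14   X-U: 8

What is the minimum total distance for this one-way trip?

There are 3! = 6 possible orderings.
O - C - X - U: 17+6+8 = 31
O - C - U - X: 17+14+8 = 39
O - X - C - U: 16+6+14 = 36
O - X - U - C: 16+8+14 = 38
O - U - C - X: 22+14+6 = 42
O - U - X - C: 22+8+6 = 36
The minimum is 31.
One shortest path: O → C → X → U.

31 blocks — the minimum one-way total.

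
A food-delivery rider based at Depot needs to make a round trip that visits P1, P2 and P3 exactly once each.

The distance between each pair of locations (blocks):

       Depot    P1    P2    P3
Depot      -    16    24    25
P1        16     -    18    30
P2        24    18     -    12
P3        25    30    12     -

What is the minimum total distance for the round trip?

Minimum total distance: 71 blocks.

With 3 stops there are 3!/2 = 3 distinct round trips (a route and its reverse cost the same).
Depot - P1 - P2 - P3 - Depot: 16+18+12+25 = 71
Depot - P1 - P3 - P2 - Depot: 16+30+12+24 = 82
Depot - P2 - P1 - P3 - Depot: 24+18+30+25 = 97
The minimum is 71.
One optimal route: Depot → P1 → P2 → P3 → Depot (or its reverse).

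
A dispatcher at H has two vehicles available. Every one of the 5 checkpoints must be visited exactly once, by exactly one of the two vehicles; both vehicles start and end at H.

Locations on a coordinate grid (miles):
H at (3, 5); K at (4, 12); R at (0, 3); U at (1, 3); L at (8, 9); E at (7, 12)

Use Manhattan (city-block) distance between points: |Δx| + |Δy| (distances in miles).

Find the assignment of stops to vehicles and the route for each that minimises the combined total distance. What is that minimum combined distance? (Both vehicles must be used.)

Check every non-empty split of the stops between the two vehicles; for each half take its own optimal tour:
  {K} + {R, U, L, E}: 16 + 34 = 50
  {R} + {K, U, L, E}: 10 + 32 = 42
  {K, R} + {U, L, E}: 26 + 32 = 58
  {U} + {K, R, L, E}: 8 + 34 = 42
  {K, U} + {R, L, E}: 24 + 34 = 58
  {R, U} + {K, L, E}: 10 + 24 = 34
  … (15 splits in total)
Best: vehicle 1 H → R → U → H = 10; vehicle 2 H → K → E → L → H = 24; combined 34.

34 miles — the smallest possible combined total.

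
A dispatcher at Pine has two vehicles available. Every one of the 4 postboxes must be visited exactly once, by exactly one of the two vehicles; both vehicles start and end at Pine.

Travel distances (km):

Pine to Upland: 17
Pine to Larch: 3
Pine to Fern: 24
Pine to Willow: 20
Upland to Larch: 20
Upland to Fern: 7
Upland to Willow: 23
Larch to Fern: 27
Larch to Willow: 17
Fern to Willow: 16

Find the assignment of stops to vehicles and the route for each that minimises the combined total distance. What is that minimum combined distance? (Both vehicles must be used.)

66 km — the smallest possible combined total.

There are 2^3 − 1 = 7 ways to divide the 4 stops into two non-empty groups. For each, the best each vehicle can do is its own shortest tour through its group:
  {Upland} + {Larch, Fern, Willow}: 34 + 60 = 94
  {Larch} + {Upland, Fern, Willow}: 6 + 60 = 66
  {Upland, Larch} + {Fern, Willow}: 40 + 60 = 100
  {Fern} + {Upland, Larch, Willow}: 48 + 60 = 108
  {Upland, Fern} + {Larch, Willow}: 48 + 40 = 88
  {Larch, Fern} + {Upland, Willow}: 54 + 60 = 114
  … (7 splits in total)
Best: vehicle 1 Pine → Larch → Pine = 6; vehicle 2 Pine → Upland → Fern → Willow → Pine = 60; combined 66.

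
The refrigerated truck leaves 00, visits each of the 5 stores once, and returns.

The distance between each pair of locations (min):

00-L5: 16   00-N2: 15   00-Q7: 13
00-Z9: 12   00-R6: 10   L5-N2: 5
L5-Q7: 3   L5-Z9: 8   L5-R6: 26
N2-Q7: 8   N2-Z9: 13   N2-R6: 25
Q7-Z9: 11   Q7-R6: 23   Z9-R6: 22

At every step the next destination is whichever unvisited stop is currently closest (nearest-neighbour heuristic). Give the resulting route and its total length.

66 min along 00 → R6 → Z9 → L5 → Q7 → N2 → 00.

At 00 the remaining stops are R6 10, Z9 12, Q7 13, N2 15, L5 16; go to R6.
At R6 the remaining stops are Z9 22, Q7 23, N2 25, L5 26; go to Z9.
At Z9 the remaining stops are L5 8, Q7 11, N2 13; go to L5.
At L5 the remaining stops are Q7 3, N2 5; go to Q7.
At Q7 the remaining stops are N2 8; go to N2.
Return N2→00: 15.
Total = 10 + 22 + 8 + 3 + 8 + 15 = 66.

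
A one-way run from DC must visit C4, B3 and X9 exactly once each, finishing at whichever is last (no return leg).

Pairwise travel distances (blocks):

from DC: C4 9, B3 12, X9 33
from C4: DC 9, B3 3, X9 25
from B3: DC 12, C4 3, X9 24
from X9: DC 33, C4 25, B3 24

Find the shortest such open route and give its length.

There are 3! = 6 possible orderings.
DC - C4 - B3 - X9: 9+3+24 = 36
DC - C4 - X9 - B3: 9+25+24 = 58
DC - B3 - C4 - X9: 12+3+25 = 40
DC - B3 - X9 - C4: 12+24+25 = 61
DC - X9 - C4 - B3: 33+25+3 = 61
DC - X9 - B3 - C4: 33+24+3 = 60
The minimum is 36.
One shortest path: DC → C4 → B3 → X9.

Minimum one-way distance = 36 blocks.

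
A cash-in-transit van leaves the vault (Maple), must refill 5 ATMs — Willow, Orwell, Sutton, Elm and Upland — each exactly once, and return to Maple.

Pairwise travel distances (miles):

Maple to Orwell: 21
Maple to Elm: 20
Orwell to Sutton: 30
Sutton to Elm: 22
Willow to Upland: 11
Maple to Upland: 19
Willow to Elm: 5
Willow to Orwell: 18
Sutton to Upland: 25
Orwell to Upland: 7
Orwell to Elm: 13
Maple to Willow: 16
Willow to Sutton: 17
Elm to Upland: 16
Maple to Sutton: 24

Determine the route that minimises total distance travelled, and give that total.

Shortest round trip = 85 miles.

There are 60 distinct closed tours to check (reversals are equivalent).
Maple → Willow → Orwell → Sutton → Elm → Upland → Maple: 16+18+30+22+16+19 = 121
Maple → Willow → Orwell → Sutton → Upland → Elm → Maple: 16+18+30+25+16+20 = 125
Maple → Willow → Orwell → Elm → Sutton → Upland → Maple: 16+18+13+22+25+19 = 113
Maple → Willow → Orwell → Elm → Upland → Sutton → Maple: 16+18+13+16+25+24 = 112
Maple → Willow → Orwell → Upland → Sutton → Elm → Maple: 16+18+7+25+22+20 = 108
Maple → Willow → Orwell → Upland → Elm → Sutton → Maple: 16+18+7+16+22+24 = 103
Maple → Willow → Sutton → Orwell → Elm → Upland → Maple: 16+17+30+13+16+19 = 111
Maple → Willow → Sutton → Orwell → Upland → Elm → Maple: 16+17+30+7+16+20 = 106
Maple → Willow → Sutton → Elm → Orwell → Upland → Maple: 16+17+22+13+7+19 = 94
Maple → Willow → Sutton → Elm → Upland → Orwell → Maple: 16+17+22+16+7+21 = 99
Maple → Willow → Sutton → Upland → Orwell → Elm → Maple: 16+17+25+7+13+20 = 98
Maple → Willow → Sutton → Upland → Elm → Orwell → Maple: 16+17+25+16+13+21 = 108
Maple → Willow → Elm → Orwell → Sutton → Upland → Maple: 16+5+13+30+25+19 = 108
Maple → Willow → Elm → Orwell → Upland → Sutton → Maple: 16+5+13+7+25+24 = 90
… (46 more)
Maple → Sutton → Willow → Elm → Orwell → Upland → Maple: 24+17+5+13+7+19 = 85  ← best
The minimum is 85.
One optimal route: Maple → Sutton → Willow → Elm → Orwell → Upland → Maple (or its reverse).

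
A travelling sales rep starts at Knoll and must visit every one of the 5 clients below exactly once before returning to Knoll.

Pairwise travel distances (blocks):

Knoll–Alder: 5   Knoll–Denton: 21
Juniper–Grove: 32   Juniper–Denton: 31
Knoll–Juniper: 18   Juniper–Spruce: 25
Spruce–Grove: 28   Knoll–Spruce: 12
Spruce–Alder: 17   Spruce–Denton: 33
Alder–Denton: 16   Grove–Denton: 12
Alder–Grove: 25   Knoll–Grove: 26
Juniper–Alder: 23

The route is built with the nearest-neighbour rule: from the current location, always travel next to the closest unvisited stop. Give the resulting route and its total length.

At Knoll the remaining stops are Alder 5, Spruce 12, Juniper 18, Denton 21, Grove 26; go to Alder.
At Alder the remaining stops are Denton 16, Spruce 17, Juniper 23, Grove 25; go to Denton.
At Denton the remaining stops are Grove 12, Juniper 31, Spruce 33; go to Grove.
At Grove the remaining stops are Spruce 28, Juniper 32; go to Spruce.
At Spruce the remaining stops are Juniper 25; go to Juniper.
Return Juniper→Knoll: 18.
Total = 5 + 16 + 12 + 28 + 25 + 18 = 104.

Nearest-neighbour total = 104 blocks; route Knoll → Alder → Denton → Grove → Spruce → Juniper → Knoll.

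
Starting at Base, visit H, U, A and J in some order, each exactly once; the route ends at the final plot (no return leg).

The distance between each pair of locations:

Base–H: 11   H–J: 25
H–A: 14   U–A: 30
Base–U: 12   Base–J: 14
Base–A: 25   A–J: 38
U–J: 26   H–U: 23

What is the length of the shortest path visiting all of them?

There are 4! = 24 possible orderings.
Base - H - U - A - J: 11+23+30+38 = 102
Base - H - U - J - A: 11+23+26+38 = 98
Base - H - A - U - J: 11+14+30+26 = 81
Base - H - A - J - U: 11+14+38+26 = 89
Base - H - J - U - A: 11+25+26+30 = 92
Base - H - J - A - U: 11+25+38+30 = 104
Base - U - H - A - J: 12+23+14+38 = 87
Base - U - H - J - A: 12+23+25+38 = 98
Base - U - A - H - J: 12+30+14+25 = 81
Base - U - A - J - H: 12+30+38+25 = 105
Base - U - J - H - A: 12+26+25+14 = 77
Base - U - J - A - H: 12+26+38+14 = 90
Base - A - H - U - J: 25+14+23+26 = 88
Base - A - H - J - U: 25+14+25+26 = 90
… (10 more)
The minimum is 77.
One shortest path: Base → U → J → H → A.

Minimum one-way distance = 77.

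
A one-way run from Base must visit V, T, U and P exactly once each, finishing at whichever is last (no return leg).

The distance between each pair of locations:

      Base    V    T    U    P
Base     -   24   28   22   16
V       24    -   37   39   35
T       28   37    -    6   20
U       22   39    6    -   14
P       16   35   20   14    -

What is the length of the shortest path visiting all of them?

73 — the minimum one-way total.

There are 4! = 24 possible orderings.
Base → V → T → U → P: 24+37+6+14 = 81
Base → V → T → P → U: 24+37+20+14 = 95
Base → V → U → T → P: 24+39+6+20 = 89
Base → V → U → P → T: 24+39+14+20 = 97
Base → V → P → T → U: 24+35+20+6 = 85
Base → V → P → U → T: 24+35+14+6 = 79
Base → T → V → U → P: 28+37+39+14 = 118
Base → T → V → P → U: 28+37+35+14 = 114
Base → T → U → V → P: 28+6+39+35 = 108
Base → T → U → P → V: 28+6+14+35 = 83
Base → T → P → V → U: 28+20+35+39 = 122
Base → T → P → U → V: 28+20+14+39 = 101
Base → U → V → T → P: 22+39+37+20 = 118
Base → U → V → P → T: 22+39+35+20 = 116
… (10 more)
Base → P → U → T → V: 16+14+6+37 = 73  ← best
The minimum is 73.
One shortest path: Base → P → U → T → V.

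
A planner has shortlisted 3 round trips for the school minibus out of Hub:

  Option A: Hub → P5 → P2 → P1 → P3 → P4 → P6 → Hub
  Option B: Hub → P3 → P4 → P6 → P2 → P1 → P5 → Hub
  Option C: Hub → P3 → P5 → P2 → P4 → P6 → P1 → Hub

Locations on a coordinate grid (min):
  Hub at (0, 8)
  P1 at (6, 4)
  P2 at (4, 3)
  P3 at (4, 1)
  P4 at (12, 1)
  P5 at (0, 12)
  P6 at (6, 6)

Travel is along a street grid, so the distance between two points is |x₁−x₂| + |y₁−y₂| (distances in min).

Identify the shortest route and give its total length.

52 min — Option A is the shortest.

Option A: 4 + 13 + 3 + 5 + 8 + 11 + 8 = 52
Option B: 11 + 8 + 11 + 5 + 3 + 14 + 4 = 56
Option C: 11 + 15 + 13 + 10 + 11 + 2 + 10 = 72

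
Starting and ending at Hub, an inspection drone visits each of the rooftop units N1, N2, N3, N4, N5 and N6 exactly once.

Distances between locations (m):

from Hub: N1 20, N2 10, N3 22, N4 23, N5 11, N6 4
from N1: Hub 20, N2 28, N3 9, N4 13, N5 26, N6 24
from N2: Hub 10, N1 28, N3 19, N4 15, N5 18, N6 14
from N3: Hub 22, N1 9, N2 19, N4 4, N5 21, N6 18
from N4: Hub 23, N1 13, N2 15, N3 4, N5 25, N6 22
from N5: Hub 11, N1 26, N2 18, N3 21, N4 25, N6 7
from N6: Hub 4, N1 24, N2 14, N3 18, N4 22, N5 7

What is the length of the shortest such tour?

There are 360 distinct closed tours to check (reversals are equivalent).
Hub - N1 - N2 - N3 - N4 - N5 - N6 - Hub: 20+28+19+4+25+7+4 = 107
Hub - N1 - N2 - N3 - N4 - N6 - N5 - Hub: 20+28+19+4+22+7+11 = 111
Hub - N1 - N2 - N3 - N5 - N4 - N6 - Hub: 20+28+19+21+25+22+4 = 139
Hub - N1 - N2 - N3 - N5 - N6 - N4 - Hub: 20+28+19+21+7+22+23 = 140
Hub - N1 - N2 - N3 - N6 - N4 - N5 - Hub: 20+28+19+18+22+25+11 = 143
Hub - N1 - N2 - N3 - N6 - N5 - N4 - Hub: 20+28+19+18+7+25+23 = 140
Hub - N1 - N2 - N4 - N3 - N5 - N6 - Hub: 20+28+15+4+21+7+4 = 99
Hub - N1 - N2 - N4 - N3 - N6 - N5 - Hub: 20+28+15+4+18+7+11 = 103
… (352 more)
Hub - N2 - N4 - N3 - N1 - N5 - N6 - Hub: 10+15+4+9+26+7+4 = 75  ← best
The minimum is 75.
One optimal route: Hub → N2 → N4 → N3 → N1 → N5 → N6 → Hub (or its reverse).

Shortest round trip = 75 m.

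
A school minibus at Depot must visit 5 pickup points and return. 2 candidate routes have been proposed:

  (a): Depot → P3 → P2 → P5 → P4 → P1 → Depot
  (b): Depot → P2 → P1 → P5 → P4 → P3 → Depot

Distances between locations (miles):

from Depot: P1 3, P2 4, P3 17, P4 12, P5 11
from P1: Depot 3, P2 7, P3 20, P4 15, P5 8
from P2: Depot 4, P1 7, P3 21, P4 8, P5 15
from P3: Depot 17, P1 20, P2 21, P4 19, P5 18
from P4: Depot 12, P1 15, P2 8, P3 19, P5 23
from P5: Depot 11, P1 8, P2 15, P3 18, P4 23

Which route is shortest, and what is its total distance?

(a): 17 + 21 + 15 + 23 + 15 + 3 = 94
(b): 4 + 7 + 8 + 23 + 19 + 17 = 78

78 miles — (b) is the shortest.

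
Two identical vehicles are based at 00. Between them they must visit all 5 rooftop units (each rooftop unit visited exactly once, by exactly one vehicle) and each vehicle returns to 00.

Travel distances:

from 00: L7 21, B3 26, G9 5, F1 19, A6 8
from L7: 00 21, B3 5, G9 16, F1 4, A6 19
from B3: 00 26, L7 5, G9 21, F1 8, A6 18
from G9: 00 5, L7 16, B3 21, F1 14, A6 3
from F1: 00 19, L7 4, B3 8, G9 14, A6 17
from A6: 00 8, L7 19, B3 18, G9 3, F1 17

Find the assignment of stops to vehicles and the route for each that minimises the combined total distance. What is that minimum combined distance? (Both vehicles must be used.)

Minimum combined distance: 64.

Try each way of splitting the stops between the two vehicles (each non-empty) and, for each split, find the best tour for each vehicle:
  {L7} + {B3, G9, F1, A6}: 42 + 53 = 95
  {B3} + {L7, G9, F1, A6}: 52 + 50 = 102
  {L7, B3} + {G9, F1, A6}: 52 + 44 = 96
  {G9} + {L7, B3, F1, A6}: 10 + 54 = 64
  {L7, G9} + {B3, F1, A6}: 42 + 53 = 95
  {B3, G9} + {L7, F1, A6}: 52 + 50 = 102
  … (15 splits in total)
Best: vehicle 1 00 → G9 → 00 = 10; vehicle 2 00 → F1 → L7 → B3 → A6 → 00 = 54; combined 64.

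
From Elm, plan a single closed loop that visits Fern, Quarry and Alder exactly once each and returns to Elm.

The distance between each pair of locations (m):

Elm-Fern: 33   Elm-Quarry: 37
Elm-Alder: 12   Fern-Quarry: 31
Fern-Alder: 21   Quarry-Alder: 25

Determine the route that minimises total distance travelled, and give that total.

101 m — the shortest possible round trip.

With 3 stops there are 3!/2 = 3 distinct round trips (a route and its reverse cost the same).
Elm-Fern-Quarry-Alder-Elm: 33+31+25+12 = 101
Elm-Fern-Alder-Quarry-Elm: 33+21+25+37 = 116
Elm-Quarry-Fern-Alder-Elm: 37+31+21+12 = 101
The minimum is 101.
One optimal route: Elm → Fern → Quarry → Alder → Elm (or its reverse).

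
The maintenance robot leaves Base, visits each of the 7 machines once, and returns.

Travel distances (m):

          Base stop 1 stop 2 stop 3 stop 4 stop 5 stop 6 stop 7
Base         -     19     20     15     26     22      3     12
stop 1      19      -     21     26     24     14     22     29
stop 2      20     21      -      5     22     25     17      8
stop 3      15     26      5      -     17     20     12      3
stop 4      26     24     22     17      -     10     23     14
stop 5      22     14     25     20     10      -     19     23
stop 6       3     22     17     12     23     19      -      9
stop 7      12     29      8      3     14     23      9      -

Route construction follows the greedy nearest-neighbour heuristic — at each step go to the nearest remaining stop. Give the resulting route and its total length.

Total distance 91 m via the nearest-neighbour route Base → stop 6 → stop 7 → stop 3 → stop 2 → stop 1 → stop 5 → stop 4 → Base.

From Base: distances to unvisited — stop 6=3, stop 7=12, stop 3=15, stop 1=19, stop 2=20, stop 5=22, stop 4=26. Nearest is stop 6 (3).
From stop 6: distances to unvisited — stop 7=9, stop 3=12, stop 2=17, stop 5=19, stop 1=22, stop 4=23. Nearest is stop 7 (9).
From stop 7: distances to unvisited — stop 3=3, stop 2=8, stop 4=14, stop 5=23, stop 1=29. Nearest is stop 3 (3).
From stop 3: distances to unvisited — stop 2=5, stop 4=17, stop 5=20, stop 1=26. Nearest is stop 2 (5).
From stop 2: distances to unvisited — stop 1=21, stop 4=22, stop 5=25. Nearest is stop 1 (21).
From stop 1: distances to unvisited — stop 5=14, stop 4=24. Nearest is stop 5 (14).
From stop 5: distances to unvisited — stop 4=10. Nearest is stop 4 (10).
Return stop 4→Base: 26.
Total = 3 + 9 + 3 + 5 + 21 + 14 + 10 + 26 = 91.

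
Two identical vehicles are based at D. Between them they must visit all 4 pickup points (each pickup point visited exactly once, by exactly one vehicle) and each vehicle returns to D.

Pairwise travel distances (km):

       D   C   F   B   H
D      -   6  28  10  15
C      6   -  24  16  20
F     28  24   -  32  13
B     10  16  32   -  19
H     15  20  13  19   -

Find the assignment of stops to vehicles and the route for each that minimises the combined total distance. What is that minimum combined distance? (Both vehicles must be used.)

Check every non-empty split of the stops between the two vehicles; for each half take its own optimal tour:
  {C} + {F, B, H}: 12 + 70 = 82
  {F} + {C, B, H}: 56 + 55 = 111
  {C, F} + {B, H}: 58 + 44 = 102
  {B} + {C, F, H}: 20 + 58 = 78
  {C, B} + {F, H}: 32 + 56 = 88
  {F, B} + {C, H}: 70 + 41 = 111
  … (7 splits in total)
Best: vehicle 1 D → B → D = 20; vehicle 2 D → C → F → H → D = 58; combined 78.

Minimum combined distance: 78 km.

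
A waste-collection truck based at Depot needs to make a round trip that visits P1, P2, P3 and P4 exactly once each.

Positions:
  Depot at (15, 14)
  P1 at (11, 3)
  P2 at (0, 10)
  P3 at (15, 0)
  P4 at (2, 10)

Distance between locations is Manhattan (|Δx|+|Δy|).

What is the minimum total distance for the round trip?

There are 12 distinct closed tours to check (reversals are equivalent).
Depot-P1-P2-P3-P4-Depot: 15+18+25+23+17 = 98
Depot-P1-P2-P4-P3-Depot: 15+18+2+23+14 = 72
Depot-P1-P3-P2-P4-Depot: 15+7+25+2+17 = 66
Depot-P1-P3-P4-P2-Depot: 15+7+23+2+19 = 66
Depot-P1-P4-P2-P3-Depot: 15+16+2+25+14 = 72
Depot-P1-P4-P3-P2-Depot: 15+16+23+25+19 = 98
Depot-P2-P1-P3-P4-Depot: 19+18+7+23+17 = 84
Depot-P2-P1-P4-P3-Depot: 19+18+16+23+14 = 90
Depot-P2-P3-P1-P4-Depot: 19+25+7+16+17 = 84
Depot-P2-P4-P1-P3-Depot: 19+2+16+7+14 = 58
Depot-P3-P1-P2-P4-Depot: 14+7+18+2+17 = 58
Depot-P3-P2-P1-P4-Depot: 14+25+18+16+17 = 90
The minimum is 58.
One optimal route: Depot → P2 → P4 → P1 → P3 → Depot (or its reverse).

Minimum total distance: 58.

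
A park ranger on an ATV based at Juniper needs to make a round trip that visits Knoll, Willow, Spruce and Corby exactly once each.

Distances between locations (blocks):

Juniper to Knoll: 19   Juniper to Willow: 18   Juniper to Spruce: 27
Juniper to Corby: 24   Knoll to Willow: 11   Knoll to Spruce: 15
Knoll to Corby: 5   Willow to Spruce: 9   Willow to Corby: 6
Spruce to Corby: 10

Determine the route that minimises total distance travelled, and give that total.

61 blocks — the shortest possible round trip.

With 4 stops there are 4!/2 = 12 distinct round trips (a route and its reverse cost the same).
Juniper → Knoll → Willow → Spruce → Corby → Juniper: 19+11+9+10+24 = 73
Juniper → Knoll → Willow → Corby → Spruce → Juniper: 19+11+6+10+27 = 73
Juniper → Knoll → Spruce → Willow → Corby → Juniper: 19+15+9+6+24 = 73
Juniper → Knoll → Spruce → Corby → Willow → Juniper: 19+15+10+6+18 = 68
Juniper → Knoll → Corby → Willow → Spruce → Juniper: 19+5+6+9+27 = 66
Juniper → Knoll → Corby → Spruce → Willow → Juniper: 19+5+10+9+18 = 61
Juniper → Willow → Knoll → Spruce → Corby → Juniper: 18+11+15+10+24 = 78
Juniper → Willow → Knoll → Corby → Spruce → Juniper: 18+11+5+10+27 = 71
Juniper → Willow → Spruce → Knoll → Corby → Juniper: 18+9+15+5+24 = 71
Juniper → Willow → Corby → Knoll → Spruce → Juniper: 18+6+5+15+27 = 71
Juniper → Spruce → Knoll → Willow → Corby → Juniper: 27+15+11+6+24 = 83
Juniper → Spruce → Willow → Knoll → Corby → Juniper: 27+9+11+5+24 = 76
The minimum is 61.
One optimal route: Juniper → Knoll → Corby → Spruce → Willow → Juniper (or its reverse).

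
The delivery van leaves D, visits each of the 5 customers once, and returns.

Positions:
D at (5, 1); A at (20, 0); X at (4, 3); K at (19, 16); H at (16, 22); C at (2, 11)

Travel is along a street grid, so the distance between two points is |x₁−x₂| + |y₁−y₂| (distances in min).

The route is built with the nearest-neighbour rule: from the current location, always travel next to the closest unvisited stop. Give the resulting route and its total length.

Total distance 86 min via the nearest-neighbour route D → X → C → K → H → A → D.

From D: distances to unvisited — X=3, C=13, A=16, K=29, H=32. Nearest is X (3).
From X: distances to unvisited — C=10, A=19, K=28, H=31. Nearest is C (10).
From C: distances to unvisited — K=22, H=25, A=29. Nearest is K (22).
From K: distances to unvisited — H=9, A=17. Nearest is H (9).
From H: distances to unvisited — A=26. Nearest is A (26).
Return A→D: 16.
Total = 3 + 10 + 22 + 9 + 26 + 16 = 86.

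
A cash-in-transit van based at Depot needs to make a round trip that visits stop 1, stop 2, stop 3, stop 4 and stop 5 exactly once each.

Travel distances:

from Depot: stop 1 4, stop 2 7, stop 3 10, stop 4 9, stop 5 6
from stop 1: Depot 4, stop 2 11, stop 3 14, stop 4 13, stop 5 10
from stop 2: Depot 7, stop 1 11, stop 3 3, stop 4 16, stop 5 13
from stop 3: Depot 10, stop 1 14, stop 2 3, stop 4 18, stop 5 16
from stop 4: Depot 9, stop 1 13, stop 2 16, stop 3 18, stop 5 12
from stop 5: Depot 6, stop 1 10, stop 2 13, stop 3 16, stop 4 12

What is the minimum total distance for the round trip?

Shortest round trip = 54.

There are 60 distinct closed tours to check (reversals are equivalent).
Depot → stop 1 → stop 2 → stop 3 → stop 4 → stop 5 → Depot: 4+11+3+18+12+6 = 54
Depot → stop 1 → stop 2 → stop 3 → stop 5 → stop 4 → Depot: 4+11+3+16+12+9 = 55
Depot → stop 1 → stop 2 → stop 4 → stop 3 → stop 5 → Depot: 4+11+16+18+16+6 = 71
Depot → stop 1 → stop 2 → stop 4 → stop 5 → stop 3 → Depot: 4+11+16+12+16+10 = 69
Depot → stop 1 → stop 2 → stop 5 → stop 3 → stop 4 → Depot: 4+11+13+16+18+9 = 71
Depot → stop 1 → stop 2 → stop 5 → stop 4 → stop 3 → Depot: 4+11+13+12+18+10 = 68
Depot → stop 1 → stop 3 → stop 2 → stop 4 → stop 5 → Depot: 4+14+3+16+12+6 = 55
Depot → stop 1 → stop 3 → stop 2 → stop 5 → stop 4 → Depot: 4+14+3+13+12+9 = 55
Depot → stop 1 → stop 3 → stop 4 → stop 2 → stop 5 → Depot: 4+14+18+16+13+6 = 71
Depot → stop 1 → stop 3 → stop 4 → stop 5 → stop 2 → Depot: 4+14+18+12+13+7 = 68
Depot → stop 1 → stop 3 → stop 5 → stop 2 → stop 4 → Depot: 4+14+16+13+16+9 = 72
Depot → stop 1 → stop 3 → stop 5 → stop 4 → stop 2 → Depot: 4+14+16+12+16+7 = 69
Depot → stop 1 → stop 4 → stop 2 → stop 3 → stop 5 → Depot: 4+13+16+3+16+6 = 58
Depot → stop 1 → stop 4 → stop 2 → stop 5 → stop 3 → Depot: 4+13+16+13+16+10 = 72
… (46 more)
The minimum is 54.
One optimal route: Depot → stop 1 → stop 2 → stop 3 → stop 4 → stop 5 → Depot (or its reverse).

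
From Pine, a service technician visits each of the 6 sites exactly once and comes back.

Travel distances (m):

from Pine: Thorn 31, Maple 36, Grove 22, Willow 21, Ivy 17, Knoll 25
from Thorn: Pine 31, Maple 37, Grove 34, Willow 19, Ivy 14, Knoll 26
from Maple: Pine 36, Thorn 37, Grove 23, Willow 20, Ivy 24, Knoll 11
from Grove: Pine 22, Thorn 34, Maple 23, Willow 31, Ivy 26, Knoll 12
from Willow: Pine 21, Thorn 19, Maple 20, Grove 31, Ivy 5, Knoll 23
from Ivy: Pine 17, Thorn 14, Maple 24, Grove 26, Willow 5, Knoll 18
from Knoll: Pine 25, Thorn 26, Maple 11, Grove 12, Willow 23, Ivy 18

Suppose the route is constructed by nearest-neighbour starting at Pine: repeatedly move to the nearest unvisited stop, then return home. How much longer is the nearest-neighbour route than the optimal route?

Excess over optimum: 8 m.

From Pine: Ivy=17, Willow=21, Grove=22, Knoll=25, Thorn=31, Maple=36 → choose Ivy (17).
From Ivy: Willow=5, Thorn=14, Knoll=18, Maple=24, Grove=26 → choose Willow (5).
From Willow: Thorn=19, Maple=20, Knoll=23, Grove=31 → choose Thorn (19).
From Thorn: Knoll=26, Grove=34, Maple=37 → choose Knoll (26).
From Knoll: Maple=11, Grove=12 → choose Maple (11).
From Maple: Grove=23 → choose Grove (23).
NN route Pine → Ivy → Willow → Thorn → Knoll → Maple → Grove → Pine costs 123.
Optimal: Pine → Thorn → Ivy → Willow → Maple → Knoll → Grove → Pine costs 115 (by enumerating all 360 distinct tours).
Excess = 123 − 115 = 8.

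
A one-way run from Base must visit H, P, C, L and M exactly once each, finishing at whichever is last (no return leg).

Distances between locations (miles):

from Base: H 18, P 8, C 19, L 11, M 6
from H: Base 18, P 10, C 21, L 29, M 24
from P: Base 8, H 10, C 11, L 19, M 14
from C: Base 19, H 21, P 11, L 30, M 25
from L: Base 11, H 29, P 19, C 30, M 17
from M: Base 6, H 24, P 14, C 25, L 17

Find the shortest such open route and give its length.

73 miles — the minimum one-way total.

There are 5! = 120 possible orderings.
Base - H - P - C - L - M: 18+10+11+30+17 = 86
Base - H - P - C - M - L: 18+10+11+25+17 = 81
Base - H - P - L - C - M: 18+10+19+30+25 = 102
Base - H - P - L - M - C: 18+10+19+17+25 = 89
Base - H - P - M - C - L: 18+10+14+25+30 = 97
Base - H - P - M - L - C: 18+10+14+17+30 = 89
Base - H - C - P - L - M: 18+21+11+19+17 = 86
Base - H - C - P - M - L: 18+21+11+14+17 = 81
Base - H - C - L - P - M: 18+21+30+19+14 = 102
Base - H - C - L - M - P: 18+21+30+17+14 = 100
Base - H - C - M - P - L: 18+21+25+14+19 = 97
Base - H - C - M - L - P: 18+21+25+17+19 = 100
Base - H - L - P - C - M: 18+29+19+11+25 = 102
Base - H - L - P - M - C: 18+29+19+14+25 = 105
… (106 more)
Base - L - M - H - P - C: 11+17+24+10+11 = 73  ← best
The minimum is 73.
One shortest path: Base → L → M → H → P → C.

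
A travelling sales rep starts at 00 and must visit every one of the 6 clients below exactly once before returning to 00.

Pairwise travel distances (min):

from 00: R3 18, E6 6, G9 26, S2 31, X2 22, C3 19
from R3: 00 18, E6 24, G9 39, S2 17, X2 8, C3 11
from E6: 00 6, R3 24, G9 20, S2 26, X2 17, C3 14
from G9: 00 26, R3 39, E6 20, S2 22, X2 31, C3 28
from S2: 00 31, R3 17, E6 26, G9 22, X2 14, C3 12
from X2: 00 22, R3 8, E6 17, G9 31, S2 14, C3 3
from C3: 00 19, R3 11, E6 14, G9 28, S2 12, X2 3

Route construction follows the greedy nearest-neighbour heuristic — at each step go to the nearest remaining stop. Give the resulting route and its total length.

96 min along 00 → E6 → C3 → X2 → R3 → S2 → G9 → 00.

00 → [E6:6 / R3:18 / C3:19 / X2:22 / G9:26 / S2:31] → E6 (6)
E6 → [C3:14 / X2:17 / G9:20 / R3:24 / S2:26] → C3 (14)
C3 → [X2:3 / R3:11 / S2:12 / G9:28] → X2 (3)
X2 → [R3:8 / S2:14 / G9:31] → R3 (8)
R3 → [S2:17 / G9:39] → S2 (17)
S2 → [G9:22] → G9 (22)
Return G9→00: 26.
Total = 6 + 14 + 3 + 8 + 17 + 22 + 26 = 96.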